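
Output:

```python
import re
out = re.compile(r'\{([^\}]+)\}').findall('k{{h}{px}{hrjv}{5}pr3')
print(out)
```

Matches: at [1:5] match '{{h}', group 1 = '{h'; at [5:9] match '{px}', group 1 = 'px'; at [9:15] match '{hrjv}', group 1 = 'hrjv'; at [15:18] match '{5}', group 1 = '5'.
One capturing group, so `findall` returns just the captured substring from each match — 4 in all.

['{h', 'px', 'hrjv', '5']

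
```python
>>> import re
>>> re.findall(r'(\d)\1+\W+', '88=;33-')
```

['8', '3']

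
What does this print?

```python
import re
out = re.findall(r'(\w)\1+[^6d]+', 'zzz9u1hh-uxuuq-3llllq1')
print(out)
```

`\1` is not a pattern — it's the concrete string captured by group 1, re-applied verbatim.
Matches: at [0:22] match 'zzz9u1hh-uxuuq-3llllq1', group 1 = 'z'.
With a single group, `findall` returns only what that group captured — 1 item.

['z']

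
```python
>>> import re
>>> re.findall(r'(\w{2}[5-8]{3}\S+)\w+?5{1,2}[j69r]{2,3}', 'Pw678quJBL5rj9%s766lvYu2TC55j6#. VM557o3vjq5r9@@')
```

['Pw678quJBL5rj9%s766lvYu2TC', 'VM557o3vj']

This matches exactly 2 of a word character, then exactly 3 of a character in [5-8], then one or more of a non-whitespace character (captured); then one or more of a word character (lazy), then 1 to 2 of a literal '5'; then 2 to 3 of one of [j69r].
Scanning left to right: at [0:30] match 'Pw678quJBL5rj9%s766lvYu2TC55j6', group 1 = 'Pw678quJBL5rj9%s766lvYu2TC'; at [33:46] match 'VM557o3vjq5r9', group 1 = 'VM557o3vj'.
Because there's exactly one group, `findall` drops the full match and keeps group 1 from each hit.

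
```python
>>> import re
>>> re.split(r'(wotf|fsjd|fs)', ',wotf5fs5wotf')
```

[',', 'wotf', '5', 'fs', '5', 'wotf', '']

The group in the pattern means `split` returns the separators' captures alongside the pieces.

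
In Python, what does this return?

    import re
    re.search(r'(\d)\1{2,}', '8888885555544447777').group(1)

'8'

The backreference `\1` re-matches whatever the first group consumed, character for character.
Unlike `match`, `search` isn't anchored — it looks for the pattern anywhere in the string.
The match spans [0:6] → '888888'.
Captured: group 1 = '8'.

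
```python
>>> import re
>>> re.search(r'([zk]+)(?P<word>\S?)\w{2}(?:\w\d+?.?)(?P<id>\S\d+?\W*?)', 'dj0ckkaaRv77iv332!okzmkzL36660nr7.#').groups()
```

This matches one or more of one of [zk] (captured); then optionally a non-whitespace character (captured as 'word'); then exactly 2 of a word character; then a word character, then one or more of a digit (lazy), then optionally any character (non-capturing group); then a non-whitespace character, then one or more of a digit (lazy), then zero or more of a non-word character (lazy) (captured as 'id').
`search` walks the string left to right and returns the first match it finds.
The match spans [4:15] → 'kkaaRv77iv3'.
Captured: group 1 = 'kk', group 2 = 'a', group 3 = 'v3'.

('kk', 'a', 'v3')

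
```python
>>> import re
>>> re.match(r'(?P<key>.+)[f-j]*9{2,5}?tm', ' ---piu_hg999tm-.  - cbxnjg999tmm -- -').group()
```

This matches one or more of any character (captured as 'key'); then zero or more of a character in [f-j], then 2 to 5 of a literal '9' (lazy), then the literal 'tm'.
With `match`, the pattern is implicitly anchored at the beginning.
The match spans [0:32] → ' ---piu_hg999tm-.  - cbxnjg999tm'.
Captured: group 1 = ' ---piu_hg999tm-.  - cbxnjg9'.

' ---piu_hg999tm-.  - cbxnjg999tm'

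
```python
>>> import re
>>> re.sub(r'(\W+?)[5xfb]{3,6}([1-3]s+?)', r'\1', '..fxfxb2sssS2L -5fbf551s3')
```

'..ssS2L -3'

Pattern: one or more of a non-word character (lazy) (captured); then 3 to 6 of one of [5xfb]; then a character in [1-3], then one or more of the literal 's' (lazy) (captured).
Matches: at [0:9] → '..fxfxb2s'; at [14:24] → ' -5fbf551s'.
The replacement refers to a captured group, so each match is rewritten using its own captured text.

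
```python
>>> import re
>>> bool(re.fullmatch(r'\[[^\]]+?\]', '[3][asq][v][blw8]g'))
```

False

For `fullmatch`, every character of the input must be accounted for by the pattern.
Here there's no way to consume every character, so the call returns None, and `bool(None)` is False.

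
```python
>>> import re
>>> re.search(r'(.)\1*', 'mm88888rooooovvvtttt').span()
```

(0, 2)

The backreference `\1` re-matches whatever the first group consumed, character for character.
The match spans [0:2] → 'mm'.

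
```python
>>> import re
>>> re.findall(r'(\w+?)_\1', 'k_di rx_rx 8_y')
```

The backreference `\1` re-matches whatever the first group consumed, character for character.
Scanning left to right: at [5:10] match 'rx_rx', group 1 = 'rx'.
`findall` collects group 1 from the one match (1 total).

['rx']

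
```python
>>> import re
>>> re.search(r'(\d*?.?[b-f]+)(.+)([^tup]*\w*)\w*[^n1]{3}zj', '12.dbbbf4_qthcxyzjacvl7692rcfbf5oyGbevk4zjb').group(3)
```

''

This matches zero or more of a digit (lazy), then optionally any character, then one or more of a character in [b-f] (captured); then one or more of any character (captured); then zero or more of any character except [tup], then zero or more of a word character (captured); then zero or more of a word character, then exactly 3 of any character except [n1], then the literal 'zj'.
`search` walks the string left to right and returns the first match it finds.
The match spans [0:42] → '12.dbbbf4_qthcxyzjacvl7692rcfbf5oyGbevk4zj'.
Captured: group 1 = '12.dbbbf', group 2 = '4_qthcxyzjacvl7692rcfbf5oyGbe', group 3 = ''.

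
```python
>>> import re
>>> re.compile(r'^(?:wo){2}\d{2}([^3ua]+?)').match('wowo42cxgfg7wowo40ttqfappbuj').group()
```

'wowo42c'

`re.match` only tries the pattern at the start of the string.
The match spans [0:7] → 'wowo42c'.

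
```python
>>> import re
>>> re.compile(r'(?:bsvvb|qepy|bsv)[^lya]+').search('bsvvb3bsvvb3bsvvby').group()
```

The match spans [0:17] → 'bsvvb3bsvvb3bsvvb'.

'bsvvb3bsvvb3bsvvb'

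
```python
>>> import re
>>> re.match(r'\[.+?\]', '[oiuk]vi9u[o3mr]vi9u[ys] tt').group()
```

'[oiuk]'

`re.match` only tries the pattern at the start of the string.
The match spans [0:6] → '[oiuk]'.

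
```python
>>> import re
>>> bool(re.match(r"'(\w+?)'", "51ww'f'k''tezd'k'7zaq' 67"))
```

False

`match` is anchored at position 0; if the pattern doesn't fit there, it returns None.
Here position 0 doesn't satisfy it, so the call returns None, and `bool(None)` is False.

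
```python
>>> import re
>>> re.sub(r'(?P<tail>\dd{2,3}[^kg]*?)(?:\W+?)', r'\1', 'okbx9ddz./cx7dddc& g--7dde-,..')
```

This matches a digit, then 2 to 3 of the literal 'd', then zero or more of any character except [kg] (lazy) (captured as 'tail'); then one or more of a non-word character (lazy) (non-capturing group).
A `+?`/`*?`/`{m,n}?` starts at its minimum and grows only as far as needed for what follows to match.
Matches: at [4:9] → '9ddz.'; at [12:18] → '7dddc&'; at [22:27] → '7dde-'.
The replacement refers to a captured group, so each match is rewritten using its own captured text.

'okbx9ddz/cx7dddc g--7dde,..'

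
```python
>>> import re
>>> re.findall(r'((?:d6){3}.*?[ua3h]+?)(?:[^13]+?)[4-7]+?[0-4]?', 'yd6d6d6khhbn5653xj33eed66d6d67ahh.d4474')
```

['d6d6d6kh']

The pattern matches the literal 'd6' repeated 3 times, then zero or more of any character (lazy), then one or more of one of [ua3h] (lazy) (captured); then one or more of any character except [13] (lazy) (non-capturing group); then one or more of a character in [4-7] (lazy), then optionally a character in [0-4].
The `?` after the quantifier makes it lazy — it takes as little as possible before letting the rest of the pattern try.
Matches: at [1:13] match 'd6d6d6khhbn5', group 1 = 'd6d6d6kh'.
Because there's exactly one group, `findall` drops the full match and keeps group 1 from the one hit.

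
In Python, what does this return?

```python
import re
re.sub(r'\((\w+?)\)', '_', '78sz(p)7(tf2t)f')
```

Matches: at [4:7] → '(p)'; at [8:14] → '(tf2t)'.
Every occurrence is swapped for '_'.

'78sz_7_f'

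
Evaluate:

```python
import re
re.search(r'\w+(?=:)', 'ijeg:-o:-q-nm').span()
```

The lookaround is zero-width — it requires the adjacent text to match without consuming it, so the asserted text isn't part of the match.
The match spans [0:4] → 'ijeg'.

(0, 4)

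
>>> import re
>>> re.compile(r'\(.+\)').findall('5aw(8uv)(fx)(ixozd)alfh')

['(8uv)(fx)(ixozd)']

No capturing groups, so `findall` returns the 1 full match string.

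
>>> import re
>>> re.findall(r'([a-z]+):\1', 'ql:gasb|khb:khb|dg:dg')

['khb', 'dg']

After group 1 captures some text, `\1` only succeeds where that same text appears again.
One capturing group, so `findall` returns just the captured substring from each match — 2 in all.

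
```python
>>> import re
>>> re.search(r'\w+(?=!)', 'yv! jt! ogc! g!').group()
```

The positive lookaround only admits positions where the adjacent text matches; those characters stay outside the span.
`search` walks the string left to right and returns the first match it finds.
The match spans [0:2] → 'yv'.

'yv'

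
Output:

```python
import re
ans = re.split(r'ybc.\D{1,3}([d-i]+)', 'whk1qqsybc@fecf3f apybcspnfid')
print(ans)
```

['whk1qqs', 'f', '3f ap', 'id', '']

This matches the literal 'ybc', then any character, then 1 to 3 of a non-digit; then one or more of a character in [d-i] (captured).
Matches to split on: at [7:15] → 'ybc@fecf'; at [20:29] → 'ybcspnfid'.
`re.split` interleaves the captured-group text with the surrounding fragments.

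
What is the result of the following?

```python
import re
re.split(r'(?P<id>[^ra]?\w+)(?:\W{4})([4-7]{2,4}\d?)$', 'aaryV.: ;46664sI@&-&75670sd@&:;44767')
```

['aaryV.: ;46664sI@&-', '&75670sd', '44767', '']

This matches optionally any character except [ra], then one or more of a word character (captured as 'id'); then exactly 4 of a non-word character (non-capturing group); then 2 to 4 of a character in [4-7], then optionally a digit (captured); then anchored at the end.
Matches to split on: at [19:36] → '&75670sd@&:;44767'.
With a capturing group present, the delimiter's captured portion is kept in the result list.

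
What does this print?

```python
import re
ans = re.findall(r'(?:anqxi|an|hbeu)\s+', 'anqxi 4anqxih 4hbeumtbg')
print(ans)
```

['anqxi ']

Since nothing is captured, `findall` lists the 1 matched substring directly.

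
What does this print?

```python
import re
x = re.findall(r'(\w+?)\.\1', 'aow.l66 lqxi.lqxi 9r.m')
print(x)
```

`\1` has to match the exact text group 1 already captured.
Scanning left to right: at [8:17] match 'lqxi.lqxi', group 1 = 'lqxi'.
Because there's exactly one group, `findall` drops the full match and keeps group 1 from the one hit.

['lqxi']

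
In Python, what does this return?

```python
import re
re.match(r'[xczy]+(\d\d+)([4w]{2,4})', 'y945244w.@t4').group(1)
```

This matches one or more of one of [xczy]; then a digit, then one or more of a digit (captured); then 2 to 4 of one of [4w] (captured).
With `match`, the pattern is implicitly anchored at the beginning.
The match spans [0:8] → 'y945244w'.
Captured: group 1 = '94524', group 2 = '4w'.

'94524'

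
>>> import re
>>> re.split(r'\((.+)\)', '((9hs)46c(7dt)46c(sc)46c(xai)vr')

['', '(9hs)46c(7dt)46c(sc)46c(xai', 'vr']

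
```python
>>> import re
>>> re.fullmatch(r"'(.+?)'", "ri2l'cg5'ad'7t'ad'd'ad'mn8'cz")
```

None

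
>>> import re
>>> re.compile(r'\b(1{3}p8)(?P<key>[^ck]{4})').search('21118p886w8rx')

None

This matches a word boundary (`\b`, zero-width); then exactly 3 of the literal '1', then the literal 'p8' (captured); then exactly 4 of any character except [ck] (captured as 'key').
`re.search` tries every starting position until one works.
Here nothing in the string fits, so the call returns None.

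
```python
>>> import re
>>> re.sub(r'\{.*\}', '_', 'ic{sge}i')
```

`sub` substitutes '_' at each match site.

'ic_i'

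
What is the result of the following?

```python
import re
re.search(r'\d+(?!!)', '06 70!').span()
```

(0, 2)

A negative assertion filters positions out without eating any characters.
`re.search` scans for the first position where the pattern succeeds.
The match spans [0:2] → '06'.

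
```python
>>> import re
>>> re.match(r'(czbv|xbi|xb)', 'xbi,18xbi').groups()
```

('xbi',)

Alternation tries branches left to right and keeps the first one that lets the overall match succeed at that position.
`match` is anchored at position 0; if the pattern doesn't fit there, it returns None.
The match spans [0:3] → 'xbi'.
Captured: group 1 = 'xbi'.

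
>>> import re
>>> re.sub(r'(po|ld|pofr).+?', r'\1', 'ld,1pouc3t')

'ld1poc3t'

Matches: at [0:3] → 'ld,'; at [4:7] → 'pou'.
Each match is replaced using the text its own group 1 captured.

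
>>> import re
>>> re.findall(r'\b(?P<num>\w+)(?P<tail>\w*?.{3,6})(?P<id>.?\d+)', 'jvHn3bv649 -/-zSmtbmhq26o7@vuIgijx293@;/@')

`findall` packs the 3 group values into a tuple for every match.

[('jvHn3b', 'v64', '9'), ('zSmtbmhq', '26o', '7'), ('vuIgij', 'x29', '3')]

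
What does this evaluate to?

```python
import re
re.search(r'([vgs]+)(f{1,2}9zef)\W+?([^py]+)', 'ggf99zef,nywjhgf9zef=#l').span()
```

Pattern: one or more of one of [vgs] (captured); then 1 to 2 of the literal 'f', then the literal '9z', then the literal 'ef' (captured); then one or more of a non-word character (lazy); then one or more of any character except [py] (captured).
The match spans [14:23] → 'gf9zef=#l'.

(14, 23)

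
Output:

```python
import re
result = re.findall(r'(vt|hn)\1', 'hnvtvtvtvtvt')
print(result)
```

['vt', 'vt']

After group 1 captures some text, `\1` only succeeds where that same text appears again.
Walking the string: at [2:6] match 'vtvt', group 1 = 'vt'; at [6:10] match 'vtvt', group 1 = 'vt'.
Because there's exactly one group, `findall` drops the full match and keeps group 1 from each hit.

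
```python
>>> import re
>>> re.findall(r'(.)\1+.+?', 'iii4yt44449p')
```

A backreference is literal: `\1` must see the identical characters the first group matched.
With a single group, `findall` returns only what that group captured — 2 items.

['i', '4']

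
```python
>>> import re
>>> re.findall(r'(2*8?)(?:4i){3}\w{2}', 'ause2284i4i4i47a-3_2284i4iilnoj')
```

This matches zero or more of a literal '2', then optionally a literal '8' (captured); then the literal '4i' repeated 3 times, then exactly 2 of a word character.
Walking the string: at [4:15] match '2284i4i4i47', group 1 = '228'.
One capturing group, so `findall` returns just the captured substring from the one match — 1 in all.

['228']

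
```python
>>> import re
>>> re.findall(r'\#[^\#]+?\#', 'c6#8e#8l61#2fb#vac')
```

No capturing groups, so `findall` returns the 2 full match strings.

['#8e#', '#2fb#']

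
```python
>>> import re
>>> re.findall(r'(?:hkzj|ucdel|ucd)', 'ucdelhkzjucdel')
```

['ucdel', 'hkzj', 'ucdel']

Alternation tries branches left to right and keeps the first one that lets the overall match succeed at that position.
Since nothing is captured, `findall` lists the 3 matched substrings directly.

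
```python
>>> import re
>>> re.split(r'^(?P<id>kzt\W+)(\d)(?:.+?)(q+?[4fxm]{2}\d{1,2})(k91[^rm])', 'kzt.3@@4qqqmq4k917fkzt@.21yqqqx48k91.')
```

['', 'kzt.', '3', 'qqqx48', 'k91.', '']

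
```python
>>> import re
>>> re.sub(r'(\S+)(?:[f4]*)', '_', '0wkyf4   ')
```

This matches one or more of a non-whitespace character (captured); then zero or more of one of [f4] (non-capturing group).
`sub` substitutes '_' at each match site.

'_   '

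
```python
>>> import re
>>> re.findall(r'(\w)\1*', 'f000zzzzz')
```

['f', '0', 'z']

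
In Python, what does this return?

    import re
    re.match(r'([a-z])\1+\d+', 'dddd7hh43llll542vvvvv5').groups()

`\1` is not a pattern — it's the concrete string captured by group 1, re-applied verbatim.
`re.match` won't scan ahead — the pattern has to work from the very first character.
The match spans [0:5] → 'dddd7'.
Captured: group 1 = 'd'.

('d',)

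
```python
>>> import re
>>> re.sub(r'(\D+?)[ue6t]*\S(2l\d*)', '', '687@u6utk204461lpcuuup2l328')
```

This matches one or more of a non-digit (lazy) (captured); then zero or more of one of [ue6t], then a non-whitespace character; then the literal '2l', then zero or more of a digit (captured).
Matches: at [15:27] → 'lpcuuup2l328'.
Every occurrence is swapped for ''.

'687@u6utk204461'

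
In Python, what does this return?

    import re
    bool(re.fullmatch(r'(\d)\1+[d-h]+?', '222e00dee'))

False

`\1` is not a pattern — it's the concrete string captured by group 1, re-applied verbatim.
`re.fullmatch` is like wrapping the pattern in `^…$` (in single-line mode).
Here there's no way to consume every character, so the call returns None, and `bool(None)` is False.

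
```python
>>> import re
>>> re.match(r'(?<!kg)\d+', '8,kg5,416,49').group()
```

`re.match` won't scan ahead — the pattern has to work from the very first character.
The match spans [0:1] → '8'.

'8'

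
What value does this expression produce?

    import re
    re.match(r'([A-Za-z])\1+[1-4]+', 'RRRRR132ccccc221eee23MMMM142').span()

(0, 8)

`\1` has to match the exact text group 1 already captured.
With `match`, the pattern is implicitly anchored at the beginning.
The match spans [0:8] → 'RRRRR132'.
Captured: group 1 = 'R'.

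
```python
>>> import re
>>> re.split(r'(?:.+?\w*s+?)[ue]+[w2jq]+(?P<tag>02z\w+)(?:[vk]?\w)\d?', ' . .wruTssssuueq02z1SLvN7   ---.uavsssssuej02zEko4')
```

Pattern: one or more of any character (lazy), then zero or more of a word character, then one or more of the literal 's' (lazy) (non-capturing group); then one or more of one of [ue], then one or more of one of [w2jq]; then the literal '02z', then one or more of a word character (captured as 'tag'); then optionally one of [vk], then a word character (non-capturing group); then optionally a digit.
A `+?`/`*?`/`{m,n}?` starts at its minimum and grows only as far as needed for what follows to match.
Matches to split on: at [0:25] → ' . .wruTssssuueq02z1SLvN7'; at [25:50] → '   ---.uavsssssuej02zEko4'.
With a capturing group present, the delimiter's captured portion is kept in the result list.

['', '02z1SLvN', '', '02zEko', '']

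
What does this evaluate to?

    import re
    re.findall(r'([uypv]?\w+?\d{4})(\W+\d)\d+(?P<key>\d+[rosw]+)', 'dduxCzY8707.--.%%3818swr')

The pattern matches optionally one of [uypv], then one or more of a word character (lazy), then exactly 4 of a digit (captured); then one or more of a non-word character, then a digit (captured); then one or more of a digit; then one or more of a digit, then one or more of one of [rosw] (captured as 'key').
Matches: at [0:24] match 'dduxCzY8707.--.%%3818swr', groups = ('dduxCzY8707', '.--.%%3', '8swr').
With 3 capturing groups, `findall` returns a 3-tuple per match.

[('dduxCzY8707', '.--.%%3', '8swr')]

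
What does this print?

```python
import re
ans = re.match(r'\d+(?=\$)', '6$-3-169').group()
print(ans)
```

6

`re.match` only tries the pattern at the start of the string.
The match spans [0:1] → '6'.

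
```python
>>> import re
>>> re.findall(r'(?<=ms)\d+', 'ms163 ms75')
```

['163', '75']

Lookahead/lookbehind check context without consuming it, so the matched span excludes the asserted characters.
With no groups in the pattern, `findall` gives back each whole match — 2 here.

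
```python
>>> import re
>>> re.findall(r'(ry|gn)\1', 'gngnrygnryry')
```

['gn', 'ry']

`\1` has to match the exact text group 1 already captured.
One capturing group, so `findall` returns just the captured substring from each match — 2 in all.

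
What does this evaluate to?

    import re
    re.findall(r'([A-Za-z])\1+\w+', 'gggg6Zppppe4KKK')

The backreference `\1` re-matches whatever the first group consumed, character for character.
Scanning left to right: at [0:15] match 'gggg6Zppppe4KKK', group 1 = 'g'.
With a single group, `findall` returns only what that group captured — 1 item.

['g']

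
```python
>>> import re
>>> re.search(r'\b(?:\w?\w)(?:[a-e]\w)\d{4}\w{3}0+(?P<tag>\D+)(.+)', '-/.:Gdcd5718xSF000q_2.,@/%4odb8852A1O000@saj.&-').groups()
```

('q_', '2.,@/%4odb8852A1O000@saj.&-')

The match spans [4:47] → 'Gdcd5718xSF000q_2.,@/%4odb8852A1O000@saj.&-'.
Captured: group 1 = 'q_', group 2 = '2.,@/%4odb8852A1O000@saj.&-'.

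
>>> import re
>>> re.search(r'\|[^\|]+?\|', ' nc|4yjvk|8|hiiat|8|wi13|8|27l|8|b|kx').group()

'|4yjvk|'

`search` walks the string left to right and returns the first match it finds.
The match spans [3:10] → '|4yjvk|'.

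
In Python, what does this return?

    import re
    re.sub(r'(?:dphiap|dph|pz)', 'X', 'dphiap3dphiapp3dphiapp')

'X3Xp3Xp'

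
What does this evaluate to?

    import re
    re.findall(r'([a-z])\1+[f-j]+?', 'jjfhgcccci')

A backreference is literal: `\1` must see the identical characters the first group matched.
Walking the string: at [0:3] match 'jjf', group 1 = 'j'; at [5:10] match 'cccci', group 1 = 'c'.
Because there's exactly one group, `findall` drops the full match and keeps group 1 from each hit.

['j', 'c']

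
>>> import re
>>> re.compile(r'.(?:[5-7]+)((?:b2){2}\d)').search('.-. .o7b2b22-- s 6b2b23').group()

'o7b2b22'

The pattern matches any character; then one or more of a character in [5-7] (non-capturing group); then the literal 'b2' repeated 2 times, then a digit (captured).
`re.search` tries every starting position until one works.
The match spans [5:12] → 'o7b2b22'.
Captured: group 1 = 'b2b22'.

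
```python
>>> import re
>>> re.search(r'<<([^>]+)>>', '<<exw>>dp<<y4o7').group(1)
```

The match spans [0:7] → '<<exw>>'.
Captured: group 1 = 'exw'.

'exw'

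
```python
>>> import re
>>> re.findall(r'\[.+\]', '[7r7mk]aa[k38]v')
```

['[7r7mk]aa[k38]']

Walking the string: at [0:14] → '[7r7mk]aa[k38]'.
No capturing groups, so `findall` returns the 1 full match string.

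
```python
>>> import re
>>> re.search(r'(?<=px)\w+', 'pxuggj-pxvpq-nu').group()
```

'uggj'

The positive lookaround only admits positions where the adjacent text matches; those characters stay outside the span.
Unlike `match`, `search` isn't anchored — it looks for the pattern anywhere in the string.
The match spans [2:6] → 'uggj'.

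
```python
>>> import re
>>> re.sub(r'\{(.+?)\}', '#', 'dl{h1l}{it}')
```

Matches: at [2:7] → '{h1l}'; at [7:11] → '{it}'.
Each match is replaced by '#'.

'dl##'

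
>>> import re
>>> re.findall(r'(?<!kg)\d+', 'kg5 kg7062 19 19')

The negative lookaround is zero-width — it rules out positions where the adjacent text would match, without consuming anything.
Scanning left to right: at [7:10] → '062'; at [11:13] → '19'; at [14:16] → '19'.
No capturing groups, so `findall` returns the 3 full match strings.

['062', '19', '19']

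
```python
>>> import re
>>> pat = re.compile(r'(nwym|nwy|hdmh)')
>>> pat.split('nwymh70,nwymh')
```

Alternation tries branches left to right and keeps the first one that lets the overall match succeed at that position.
Matches to split on: at [0:4] → 'nwym'; at [8:12] → 'nwym'.
With a capturing group present, the delimiter's captured portion is kept in the result list.

['', 'nwym', 'h70,', 'nwym', 'h']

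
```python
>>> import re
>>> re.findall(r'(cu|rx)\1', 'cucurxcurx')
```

`\1` has to match the exact text group 1 already captured.
One capturing group, so `findall` returns just the captured substring from the one match — 1 in all.

['cu']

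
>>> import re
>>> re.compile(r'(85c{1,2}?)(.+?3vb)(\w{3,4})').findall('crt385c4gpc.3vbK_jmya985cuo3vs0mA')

[('85c', '4gpc.3vb', 'K_jm')]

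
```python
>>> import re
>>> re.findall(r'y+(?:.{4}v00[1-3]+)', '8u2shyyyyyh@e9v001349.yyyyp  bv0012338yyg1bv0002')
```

The pattern matches one or more of a literal 'y'; then exactly 4 of any character, then the literal 'v00', then one or more of a character in [1-3] (non-capturing group).
Since nothing is captured, `findall` lists the 2 matched substrings directly.

['yyyyyh@e9v0013', 'yyyyp  bv001233']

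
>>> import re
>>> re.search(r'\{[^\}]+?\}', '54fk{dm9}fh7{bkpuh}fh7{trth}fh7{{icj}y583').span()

(4, 9)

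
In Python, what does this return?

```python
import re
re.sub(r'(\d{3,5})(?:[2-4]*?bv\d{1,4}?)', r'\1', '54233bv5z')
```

Pattern: 3 to 5 of a digit (captured); then zero or more of a character in [2-4] (lazy), then the literal 'bv', then 1 to 4 of a digit (lazy) (non-capturing group).
Matches: at [0:8] → '54233bv5'.
`\1` in the replacement pulls in group 1's text for each match.

'54233z'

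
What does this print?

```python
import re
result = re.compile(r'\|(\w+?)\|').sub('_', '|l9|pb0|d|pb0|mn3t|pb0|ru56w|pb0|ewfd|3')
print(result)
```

_pb0_pb0_pb0_pb0_3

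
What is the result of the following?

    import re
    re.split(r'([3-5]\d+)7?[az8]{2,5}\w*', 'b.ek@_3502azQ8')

The group in the pattern means `split` returns the separators' captures alongside the pieces.

['b.ek@_', '3502', '']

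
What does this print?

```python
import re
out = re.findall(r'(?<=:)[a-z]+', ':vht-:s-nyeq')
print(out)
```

The positive lookaround only admits positions where the adjacent text matches; those characters stay outside the span.
Walking the string: at [1:4] → 'vht'; at [6:7] → 's'.
Since nothing is captured, `findall` lists the 2 matched substrings directly.

['vht', 's']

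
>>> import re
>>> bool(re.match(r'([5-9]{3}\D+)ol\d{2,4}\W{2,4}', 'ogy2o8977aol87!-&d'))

False

This matches exactly 3 of a character in [5-9], then one or more of a non-digit (captured); then the literal 'ol', then 2 to 4 of a digit, then 2 to 4 of a non-word character.
`re.match` only tries the pattern at the start of the string.
Here the pattern fails at index 0, so the call returns None, and `bool(None)` is False.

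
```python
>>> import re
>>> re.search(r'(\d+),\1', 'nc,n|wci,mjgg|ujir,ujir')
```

None

A backreference is literal: `\1` must see the identical characters the first group matched.
`re.search` scans for the first position where the pattern succeeds.
Here no position works, so the call returns None.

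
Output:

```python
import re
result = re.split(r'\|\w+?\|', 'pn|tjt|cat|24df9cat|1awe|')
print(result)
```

['pn', 'cat', '1awe|']

Matches to split on: at [2:7] → '|tjt|'; at [10:20] → '|24df9cat|'.
The string is cut at each match, leaving 3 pieces.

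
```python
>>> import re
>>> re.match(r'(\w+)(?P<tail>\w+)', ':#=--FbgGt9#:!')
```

This matches one or more of a word character (captured); then one or more of a word character (captured as 'tail').
With `match`, the pattern is implicitly anchored at the beginning.
Here position 0 doesn't satisfy it, so the call returns None.

None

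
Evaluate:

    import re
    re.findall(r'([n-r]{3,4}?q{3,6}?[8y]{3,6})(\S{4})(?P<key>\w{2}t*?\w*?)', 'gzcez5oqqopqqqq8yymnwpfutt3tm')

[('qqopqqqq8yy', 'mnwp', 'fu')]

A non-greedy quantifier consumes as few characters as it can — just enough that the remainder of the pattern still matches from where it stops; whatever follows it matches normally.
With 3 capturing groups, `findall` returns a 3-tuple per match.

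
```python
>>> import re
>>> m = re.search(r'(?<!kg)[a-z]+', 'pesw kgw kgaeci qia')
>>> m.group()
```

`(?!…)`/`(?<!…)` only lets a position through if the neighbouring text does NOT match; no characters are consumed.
`re.search` scans for the first position where the pattern succeeds.
The match spans [0:4] → 'pesw'.

'pesw'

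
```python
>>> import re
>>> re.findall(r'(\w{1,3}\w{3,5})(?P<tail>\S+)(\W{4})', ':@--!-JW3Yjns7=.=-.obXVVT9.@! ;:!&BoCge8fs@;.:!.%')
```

[('JW3Yjns7', '=.=-.obXVVT9.@!', ' ;:!'), ('BoCge8fs', '@;.', ':!.%')]

The pattern matches 1 to 3 of a word character, then 3 to 5 of a word character (captured); then one or more of a non-whitespace character (captured as 'tail'); then exactly 4 of a non-word character (captured).
3 groups means each result is a tuple of 3 captured strings — 2 here.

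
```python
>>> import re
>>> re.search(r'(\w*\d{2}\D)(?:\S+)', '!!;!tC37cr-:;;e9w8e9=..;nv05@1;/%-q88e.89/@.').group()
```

'tC37cr-:;;e9w8e9=..;nv05@1;/%-q88e.89/@.'

This matches zero or more of a word character, then exactly 2 of a digit, then a non-digit (captured); then one or more of a non-whitespace character (non-capturing group).
The match spans [4:44] → 'tC37cr-:;;e9w8e9=..;nv05@1;/%-q88e.89/@.'.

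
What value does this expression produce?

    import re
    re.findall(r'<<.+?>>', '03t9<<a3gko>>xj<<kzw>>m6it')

['<<a3gko>>', '<<kzw>>']

A `+?`/`*?`/`{m,n}?` starts at its minimum and grows only as far as needed for what follows to match.
`findall` yields the raw match text (2 of them) because the pattern has no groups.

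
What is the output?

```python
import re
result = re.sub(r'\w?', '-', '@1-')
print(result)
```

-@----

`sub` substitutes '-' at each match site.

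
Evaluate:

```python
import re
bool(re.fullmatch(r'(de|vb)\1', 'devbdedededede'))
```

False

A backreference is literal: `\1` must see the identical characters the first group matched.
`fullmatch` succeeds only if the pattern covers the string from start to end.
Here the string isn't matched end-to-end, so the call returns None, and `bool(None)` is False.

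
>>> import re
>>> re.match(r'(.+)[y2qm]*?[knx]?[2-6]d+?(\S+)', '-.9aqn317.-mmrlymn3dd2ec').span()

(0, 24)

`re.match` only tries the pattern at the start of the string.
The match spans [0:24] → '-.9aqn317.-mmrlymn3dd2ec'.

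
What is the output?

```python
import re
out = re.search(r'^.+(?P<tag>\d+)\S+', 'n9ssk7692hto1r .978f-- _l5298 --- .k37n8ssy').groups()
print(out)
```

The pattern matches anchored at the start of the string; then one or more of any character; then one or more of a digit (captured as 'tag'); then one or more of a non-whitespace character.
`re.search` scans for the first position where the pattern succeeds.
The match spans [0:43] → 'n9ssk7692hto1r .978f-- _l5298 --- .k37n8ssy'.
Captured: group 1 = '8'.

('8',)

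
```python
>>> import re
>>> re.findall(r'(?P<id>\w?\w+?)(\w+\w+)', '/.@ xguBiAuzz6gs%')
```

With the lazy modifier that quantifier settles for the fewest repetitions that let the rest of the pattern succeed (the atoms after it are unaffected and can still be greedy).
`findall` packs the 2 group values into a tuple for every match.

[('xg', 'uBiAuzz6gs')]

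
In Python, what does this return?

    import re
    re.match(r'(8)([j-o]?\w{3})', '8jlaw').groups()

('8', 'jlaw')

The pattern matches a literal '8' (captured); then optionally a character in [j-o], then exactly 3 of a word character (captured).
With `match`, the pattern is implicitly anchored at the beginning.
The match spans [0:5] → '8jlaw'.
Captured: group 1 = '8', group 2 = 'jlaw'.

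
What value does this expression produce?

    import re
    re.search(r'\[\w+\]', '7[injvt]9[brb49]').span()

(1, 8)

`re.search` scans for the first position where the pattern succeeds.
The match spans [1:8] → '[injvt]'.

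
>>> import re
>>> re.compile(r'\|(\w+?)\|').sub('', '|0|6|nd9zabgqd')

'6|nd9zabgqd'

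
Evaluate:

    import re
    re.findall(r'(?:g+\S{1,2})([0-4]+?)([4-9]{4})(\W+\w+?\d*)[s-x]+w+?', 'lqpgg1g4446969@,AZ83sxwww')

A `+?`/`*?`/`{m,n}?` starts at its minimum and grows only as far as needed for what follows to match.
With 3 capturing groups, `findall` returns a 3-tuple per match.

[('444', '6969', '@,AZ83')]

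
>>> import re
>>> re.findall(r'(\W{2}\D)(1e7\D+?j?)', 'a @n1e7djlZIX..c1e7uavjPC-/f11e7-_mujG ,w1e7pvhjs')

[(' @n', '1e7dj'), ('..c', '1e7u'), (' ,w', '1e7p')]

Pattern: exactly 2 of a non-word character, then a non-digit (captured); then the literal '1e7', then one or more of a non-digit (lazy), then optionally the literal 'j' (captured).
Because the quantifier is non-greedy, it stops expanding at the earliest point where the rest of the pattern can succeed.
Walking the string: at [1:9] match ' @n1e7dj', groups = (' @n', '1e7dj'); at [13:20] match '..c1e7u', groups = ('..c', '1e7u'); at [38:45] match ' ,w1e7p', groups = (' ,w', '1e7p').
`findall` packs the 2 group values into a tuple for every match.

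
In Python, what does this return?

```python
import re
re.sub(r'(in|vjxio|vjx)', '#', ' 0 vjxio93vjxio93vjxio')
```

' 0 #93#93#'

`|` is ordered: at each position the engine commits to the first alternative that works.
Matches: at [3:8] → 'vjxio'; at [10:15] → 'vjxio'; at [17:22] → 'vjxio'.
Every occurrence is swapped for '#'.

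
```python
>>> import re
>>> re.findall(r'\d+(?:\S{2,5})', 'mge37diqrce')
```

Pattern: one or more of a digit; then 2 to 5 of a non-whitespace character (non-capturing group).
Matches: at [3:10] → '37diqrc'.
With no groups in the pattern, `findall` gives back each whole match — 1 here.

['37diqrc']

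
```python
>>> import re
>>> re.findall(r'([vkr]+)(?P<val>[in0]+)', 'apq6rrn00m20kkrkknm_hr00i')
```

[('rr', 'n00'), ('kkrkk', 'n'), ('r', '00i')]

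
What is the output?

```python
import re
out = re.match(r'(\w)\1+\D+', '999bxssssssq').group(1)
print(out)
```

After group 1 captures some text, `\1` only succeeds where that same text appears again.
`match` is anchored at position 0; if the pattern doesn't fit there, it returns None.
The match spans [0:12] → '999bxssssssq'.
Captured: group 1 = '9'.

9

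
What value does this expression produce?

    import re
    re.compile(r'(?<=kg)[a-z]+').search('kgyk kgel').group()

'yk'

Lookahead/lookbehind check context without consuming it, so the matched span excludes the asserted characters.
`re.search` tries every starting position until one works.
The match spans [2:4] → 'yk'.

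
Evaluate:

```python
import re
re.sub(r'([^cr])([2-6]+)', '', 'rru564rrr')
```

'rrrrr'

Pattern: any character except [cr] (captured); then one or more of a character in [2-6] (captured).
Matches: at [2:6] → 'u564'.
Every occurrence is swapped for ''.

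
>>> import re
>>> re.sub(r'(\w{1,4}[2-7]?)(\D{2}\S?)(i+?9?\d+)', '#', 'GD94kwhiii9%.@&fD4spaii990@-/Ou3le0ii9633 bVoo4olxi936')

Pattern: 1 to 4 of a word character, then optionally a character in [2-7] (captured); then exactly 2 of a non-digit, then optionally a non-whitespace character (captured); then one or more of a literal 'i' (lazy), then optionally a literal '9', then one or more of a digit (captured).
Each match is replaced by '#'.

'#%.@&#@-/# #'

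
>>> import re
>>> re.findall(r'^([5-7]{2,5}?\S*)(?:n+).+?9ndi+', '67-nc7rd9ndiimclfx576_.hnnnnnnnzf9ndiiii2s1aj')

['67-nc7rd9ndiimclfx576_.hnnnnnn']

This matches anchored at the start of the string; then 2 to 5 of a character in [5-7] (lazy), then zero or more of a non-whitespace character (captured); then one or more of a literal 'n' (non-capturing group); then one or more of any character (lazy), then the literal '9nd', then one or more of the literal 'i'.
Matches: at [0:40] match '67-nc7rd9ndiimclfx576_.hnnnnnnnzf9ndiiii', group 1 = '67-nc7rd9ndiimclfx576_.hnnnnnn'.
With a single group, `findall` returns only what that group captured — 1 item.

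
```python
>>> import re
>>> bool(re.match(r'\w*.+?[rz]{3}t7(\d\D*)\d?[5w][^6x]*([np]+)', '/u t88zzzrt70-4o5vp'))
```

`match` is anchored at position 0; if the pattern doesn't fit there, it returns None.
Here the pattern fails at index 0, so the call returns None, and `bool(None)` is False.

False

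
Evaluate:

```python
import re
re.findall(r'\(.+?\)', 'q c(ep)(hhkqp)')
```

['(ep)', '(hhkqp)']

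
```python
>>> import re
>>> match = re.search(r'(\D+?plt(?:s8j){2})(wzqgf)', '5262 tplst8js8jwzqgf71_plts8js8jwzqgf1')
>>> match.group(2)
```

The match spans [22:37] → '_plts8js8jwzqgf'.
Captured: group 1 = '_plts8js8j', group 2 = 'wzqgf'.

'wzqgf'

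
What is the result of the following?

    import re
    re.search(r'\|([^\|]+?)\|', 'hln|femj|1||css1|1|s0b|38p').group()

'|femj|'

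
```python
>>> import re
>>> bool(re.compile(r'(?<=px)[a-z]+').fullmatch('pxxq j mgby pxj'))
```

`re.fullmatch` is like wrapping the pattern in `^…$` (in single-line mode).
Here there's no way to consume every character, so the call returns None, and `bool(None)` is False.

False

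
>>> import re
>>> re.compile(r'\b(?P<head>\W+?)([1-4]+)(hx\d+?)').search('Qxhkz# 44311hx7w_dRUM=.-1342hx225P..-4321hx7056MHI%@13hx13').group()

'# 44311hx7'

The match spans [5:15] → '# 44311hx7'.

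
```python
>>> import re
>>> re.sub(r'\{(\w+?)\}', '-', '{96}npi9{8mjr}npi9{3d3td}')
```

Matches: at [0:4] → '{96}'; at [8:14] → '{8mjr}'; at [18:25] → '{3d3td}'.
Each match is replaced by '-'.

'-npi9-npi9-'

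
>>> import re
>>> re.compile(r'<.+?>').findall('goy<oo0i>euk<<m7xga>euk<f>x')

['<oo0i>', '<<m7xga>', '<f>']

Because the quantifier is non-greedy, it stops expanding at the earliest point where the rest of the pattern can succeed.
No capturing groups, so `findall` returns the 3 full match strings.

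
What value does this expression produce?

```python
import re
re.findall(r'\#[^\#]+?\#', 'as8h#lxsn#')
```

['#lxsn#']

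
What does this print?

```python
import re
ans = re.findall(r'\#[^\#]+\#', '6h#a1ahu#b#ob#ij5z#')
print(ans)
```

['#a1ahu#', '#ob#']

No capturing groups, so `findall` returns the 2 full match strings.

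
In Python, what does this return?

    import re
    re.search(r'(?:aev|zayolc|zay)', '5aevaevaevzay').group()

`re.search` scans for the first position where the pattern succeeds.
The match spans [1:4] → 'aev'.

'aev'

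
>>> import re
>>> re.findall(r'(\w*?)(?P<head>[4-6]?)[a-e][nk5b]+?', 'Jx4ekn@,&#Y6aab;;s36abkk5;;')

With 2 capturing groups, `findall` returns a 2-tuple per match.

[('Jx', '4'), ('Y6a', ''), ('s3', '6')]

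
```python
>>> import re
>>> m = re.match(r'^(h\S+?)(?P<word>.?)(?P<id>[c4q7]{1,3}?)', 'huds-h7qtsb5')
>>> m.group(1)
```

'huds-'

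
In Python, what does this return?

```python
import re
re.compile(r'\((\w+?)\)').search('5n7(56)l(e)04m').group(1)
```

The match spans [3:7] → '(56)'.
Captured: group 1 = '56'.

'56'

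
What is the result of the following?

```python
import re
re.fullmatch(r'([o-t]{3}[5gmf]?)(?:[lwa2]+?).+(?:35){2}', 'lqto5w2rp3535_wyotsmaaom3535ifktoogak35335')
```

`fullmatch` succeeds only if the pattern covers the string from start to end.
Here the pattern can't cover the whole string, so the call returns None.

None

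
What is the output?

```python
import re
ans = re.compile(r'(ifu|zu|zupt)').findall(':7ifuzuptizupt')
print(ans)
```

The regex engine tests alternatives in the order written; an earlier branch that matches wins even if a later one would match more.
Because there's exactly one group, `findall` drops the full match and keeps group 1 from each hit.

['ifu', 'zu', 'zu']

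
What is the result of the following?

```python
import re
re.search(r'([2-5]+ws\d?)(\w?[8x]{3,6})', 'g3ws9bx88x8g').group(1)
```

This matches one or more of a character in [2-5], then the literal 'ws', then optionally a digit (captured); then optionally a word character, then 3 to 6 of one of [8x] (captured).
`re.search` tries every starting position until one works.
The match spans [1:11] → '3ws9bx88x8'.
Captured: group 1 = '3ws9', group 2 = 'bx88x8'.

'3ws9'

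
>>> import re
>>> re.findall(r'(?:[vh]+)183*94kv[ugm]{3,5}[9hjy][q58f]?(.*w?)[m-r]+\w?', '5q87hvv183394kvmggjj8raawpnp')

This matches one or more of one of [vh] (non-capturing group); then the literal '18', then zero or more of the literal '3', then the literal '9'; then the literal '4kv', then 3 to 5 of one of [ugm]; then one of [9hjy], then optionally one of [q58f]; then zero or more of any character, then optionally a literal 'w' (captured); then one or more of a character in [m-r], then optionally a word character.
Walking the string: at [4:28] match 'hvv183394kvmggjj8raawpnp', group 1 = 'j8raawpn'.
`findall` collects group 1 from the one match (1 total).

['j8raawpn']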